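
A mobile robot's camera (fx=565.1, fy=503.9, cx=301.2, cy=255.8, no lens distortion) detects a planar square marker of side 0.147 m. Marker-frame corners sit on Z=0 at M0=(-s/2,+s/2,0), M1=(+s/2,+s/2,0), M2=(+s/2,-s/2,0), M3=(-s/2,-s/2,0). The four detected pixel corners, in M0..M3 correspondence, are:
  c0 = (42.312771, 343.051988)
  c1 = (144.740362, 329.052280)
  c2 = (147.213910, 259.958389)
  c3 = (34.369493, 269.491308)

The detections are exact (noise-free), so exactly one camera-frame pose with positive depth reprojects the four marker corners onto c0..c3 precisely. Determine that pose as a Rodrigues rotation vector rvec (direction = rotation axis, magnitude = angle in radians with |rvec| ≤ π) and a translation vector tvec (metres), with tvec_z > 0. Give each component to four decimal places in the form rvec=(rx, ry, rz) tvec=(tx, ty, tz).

rvec=(0.5909, -0.4660, 0.0427) tvec=(-0.2992, 0.0747, 0.8173)

Intrinsics K: fx=565.1, fy=503.9, cx=301.2, cy=255.8
Marker side s = 0.147 m; corners in marker frame (Z=0):
  M0 = (-0.0735, +0.0735, 0)
  M1 = (+0.0735, +0.0735, 0)
  M2 = (+0.0735, -0.0735, 0)
  M3 = (-0.0735, -0.0735, 0)
Detected image corners:
  c0 = (42.312771, 343.051988) px
  c1 = (144.740362, 329.052280) px
  c2 = (147.213910, 259.958389) px
  c3 = (34.369493, 269.491308) px
Planar DLT: solve 8×8 A·h = b for H (H[2,2]=1):
  H  [+779.60258 +76.64492 +94.32986]
  H  [+79.15929 +678.32417 +301.84856]
  H  [+0.53238 +0.64483 +1.00000]
B = K⁻¹H; ‖b₁‖=1.223545, ‖b₂‖=1.223545; λ = 2/(‖b₁‖+‖b₂‖) = 0.817297, sign → tz>0 ⇒ λ=+0.817297
r₁ = λ·B[:,0] = (+0.89561,-0.09249,+0.43512); r₂ = λ·B[:,1] = (-0.17005,+0.83267,+0.52702)
r₃ = r₁×r₂ = (-0.41105,-0.54599,+0.73002); SVD([r₁ r₂ r₃]) → R = UVᵀ:
  R  [+0.89561 -0.17005 -0.41105]
  R  [-0.09249 +0.83267 -0.54599]
  R  [+0.43512 +0.52702 +0.73002]
t = (-0.29919, +0.07469, +0.81730) m
tr R = 2.458298; θ = arccos((tr R − 1)/2) = 0.753719 rad = 43.185°
axis k = ((R−Rᵀ)₃₂, (R−Rᵀ)₁₃, (R−Rᵀ)₂₁) / (2 sinθ) = (+0.783957, -0.618223, +0.056666)
rvec = θ·k = (+0.590883, -0.465967, +0.042710)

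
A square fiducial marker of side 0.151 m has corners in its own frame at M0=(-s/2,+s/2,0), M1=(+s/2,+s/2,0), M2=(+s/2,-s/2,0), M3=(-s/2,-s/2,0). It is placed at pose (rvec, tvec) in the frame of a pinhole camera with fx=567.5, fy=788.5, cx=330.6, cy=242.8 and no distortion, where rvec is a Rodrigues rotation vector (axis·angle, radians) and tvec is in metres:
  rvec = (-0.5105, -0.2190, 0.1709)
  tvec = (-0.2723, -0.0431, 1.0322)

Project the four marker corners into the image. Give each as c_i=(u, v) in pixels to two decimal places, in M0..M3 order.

Intrinsics K: fx=567.5, fy=788.5, cx=330.6, cy=242.8
Marker side s = 0.151 m; corners in marker frame (Z=0):
  M0 = (-0.0755, +0.0755, 0)
  M1 = (+0.0755, +0.0755, 0)
  M2 = (+0.0755, -0.0755, 0)
  M3 = (-0.0755, -0.0755, 0)
rvec = (-0.5105, -0.2190, 0.1709), |rvec| = θ = 0.58119 rad = 33.300°
Rodrigues: sinθ=0.54902, 1−cosθ=0.16419; R = I + sinθ·[k]× + (1−cosθ)·[k]×²:
    [+0.96249 -0.10710 -0.24929]
    [+0.21578 +0.85912 +0.46405]
    [+0.16447 -0.50043 +0.85001]
t = (-0.2723, -0.0431, 1.0322) m
M0: Pc = R·M0+t = (-0.35305, +0.00547, +0.98200); u = 567.5·(-0.35305)/0.98200 + 330.6 = 126.5694, v = 788.5·(+0.00547)/0.98200 + 242.8 = 247.1939
M1: Pc = R·M1+t = (-0.20772, +0.03806, +1.00683); u = 567.5·(-0.20772)/1.00683 + 330.6 = 213.5204, v = 788.5·(+0.03806)/1.00683 + 242.8 = 272.6032
M2: Pc = R·M2+t = (-0.19155, -0.09167, +1.08240); u = 567.5·(-0.19155)/1.08240 + 330.6 = 230.1727, v = 788.5·(-0.09167)/1.08240 + 242.8 = 176.0192
M3: Pc = R·M3+t = (-0.33688, -0.12426, +1.05757); u = 567.5·(-0.33688)/1.05757 + 330.6 = 149.8257, v = 788.5·(-0.12426)/1.05757 + 242.8 = 150.1575

c0=(126.57, 247.19) c1=(213.52, 272.60) c2=(230.17, 176.02) c3=(149.83, 150.16)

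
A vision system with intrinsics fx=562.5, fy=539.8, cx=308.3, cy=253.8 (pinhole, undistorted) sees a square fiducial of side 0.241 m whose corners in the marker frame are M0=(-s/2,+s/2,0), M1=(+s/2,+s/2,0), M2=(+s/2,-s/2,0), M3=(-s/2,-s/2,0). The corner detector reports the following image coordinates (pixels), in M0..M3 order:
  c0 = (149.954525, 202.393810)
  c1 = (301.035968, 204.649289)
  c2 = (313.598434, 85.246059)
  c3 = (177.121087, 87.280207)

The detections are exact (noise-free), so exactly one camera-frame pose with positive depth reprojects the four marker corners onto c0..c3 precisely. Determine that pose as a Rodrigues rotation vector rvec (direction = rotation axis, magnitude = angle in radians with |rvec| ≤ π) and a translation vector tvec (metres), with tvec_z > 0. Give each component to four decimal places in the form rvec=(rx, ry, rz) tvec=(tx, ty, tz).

Intrinsics K: fx=562.5, fy=539.8, cx=308.3, cy=253.8
Marker side s = 0.241 m; corners in marker frame (Z=0):
  M0 = (-0.1205, +0.1205, 0)
  M1 = (+0.1205, +0.1205, 0)
  M2 = (+0.1205, -0.1205, 0)
  M3 = (-0.1205, -0.1205, 0)
Detected image corners:
  c0 = (149.954525, 202.393810) px
  c1 = (301.035968, 204.649289) px
  c2 = (313.598434, 85.246059) px
  c3 = (177.121087, 87.280207) px
Planar DLT: solve 8×8 A·h = b for H (H[2,2]=1):
  H  [+559.34136 -187.12619 +234.64562]
  H  [-21.94871 +422.28981 +141.76601]
  H  [-0.15138 -0.44238 +1.00000]
B = K⁻¹H; ‖b₁‖=1.088364, ‖b₂‖=1.088364; λ = 2/(‖b₁‖+‖b₂‖) = 0.918810, sign → tz>0 ⇒ λ=+0.918810
r₁ = λ·B[:,0] = (+0.98988,+0.02804,-0.13909); r₂ = λ·B[:,1] = (-0.08288,+0.90990,-0.40646)
r₃ = r₁×r₂ = (+0.11516,+0.41388,+0.90302); SVD([r₁ r₂ r₃]) → R = UVᵀ:
  R  [+0.98988 -0.08288 +0.11516]
  R  [+0.02804 +0.90990 +0.41388]
  R  [-0.13909 -0.40646 +0.90302]
t = (-0.12031, -0.19070, +0.91881) m
tr R = 2.802803; θ = arccos((tr R − 1)/2) = 0.447801 rad = 25.657°
axis k = ((R−Rᵀ)₃₂, (R−Rᵀ)₁₃, (R−Rᵀ)₂₁) / (2 sinθ) = (-0.947309, +0.293599, +0.128085)
rvec = θ·k = (-0.424206, +0.131474, +0.057357)

rvec=(-0.4242, 0.1315, 0.0574) tvec=(-0.1203, -0.1907, 0.9188)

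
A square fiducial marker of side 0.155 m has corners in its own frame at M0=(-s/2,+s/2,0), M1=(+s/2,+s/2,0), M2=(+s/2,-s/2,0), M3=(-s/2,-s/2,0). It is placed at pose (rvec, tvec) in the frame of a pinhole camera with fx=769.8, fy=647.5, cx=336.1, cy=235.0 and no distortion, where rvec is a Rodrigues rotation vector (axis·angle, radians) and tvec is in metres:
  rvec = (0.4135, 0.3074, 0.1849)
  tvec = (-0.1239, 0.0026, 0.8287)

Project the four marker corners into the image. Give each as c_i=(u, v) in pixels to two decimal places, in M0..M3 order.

Intrinsics K: fx=769.8, fy=647.5, cx=336.1, cy=235.0
Marker side s = 0.155 m; corners in marker frame (Z=0):
  M0 = (-0.0775, +0.0775, 0)
  M1 = (+0.0775, +0.0775, 0)
  M2 = (+0.0775, -0.0775, 0)
  M3 = (-0.0775, -0.0775, 0)
rvec = (0.4135, 0.3074, 0.1849), |rvec| = θ = 0.54742 rad = 31.365°
Rodrigues: sinθ=0.52048, 1−cosθ=0.14613; R = I + sinθ·[k]× + (1−cosθ)·[k]×²:
    [+0.93725 -0.11382 +0.32956]
    [+0.23779 +0.89995 -0.36544]
    [-0.25499 +0.42087 +0.87054]
t = (-0.1239, 0.0026, 0.8287) m
M0: Pc = R·M0+t = (-0.20536, +0.05392, +0.88108); u = 769.8·(-0.20536)/0.88108 + 336.1 = 156.6787, v = 647.5·(+0.05392)/0.88108 + 235.0 = 274.6238
M1: Pc = R·M1+t = (-0.06008, +0.09077, +0.84156); u = 769.8·(-0.06008)/0.84156 + 336.1 = 281.1390, v = 647.5·(+0.09077)/0.84156 + 235.0 = 304.8428
M2: Pc = R·M2+t = (-0.04244, -0.04872, +0.77632); u = 769.8·(-0.04244)/0.77632 + 336.1 = 294.0143, v = 647.5·(-0.04872)/0.77632 + 235.0 = 194.3663
M3: Pc = R·M3+t = (-0.18772, -0.08557, +0.81584); u = 769.8·(-0.18772)/0.81584 + 336.1 = 158.9784, v = 647.5·(-0.08557)/0.81584 + 235.0 = 167.0831

c0=(156.68, 274.62) c1=(281.14, 304.84) c2=(294.01, 194.37) c3=(158.98, 167.08)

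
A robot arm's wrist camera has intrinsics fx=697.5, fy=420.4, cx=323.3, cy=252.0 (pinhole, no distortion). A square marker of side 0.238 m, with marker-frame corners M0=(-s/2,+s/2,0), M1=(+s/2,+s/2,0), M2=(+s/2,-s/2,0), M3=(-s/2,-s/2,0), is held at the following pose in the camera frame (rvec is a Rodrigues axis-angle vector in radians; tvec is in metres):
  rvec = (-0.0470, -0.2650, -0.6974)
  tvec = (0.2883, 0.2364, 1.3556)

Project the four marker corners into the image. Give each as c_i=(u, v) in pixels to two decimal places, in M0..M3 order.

Intrinsics K: fx=697.5, fy=420.4, cx=323.3, cy=252.0
Marker side s = 0.238 m; corners in marker frame (Z=0):
  M0 = (-0.1190, +0.1190, 0)
  M1 = (+0.1190, +0.1190, 0)
  M2 = (+0.1190, -0.1190, 0)
  M3 = (-0.1190, -0.1190, 0)
rvec = (-0.0470, -0.2650, -0.6974), |rvec| = θ = 0.74753 rad = 42.830°
Rodrigues: sinθ=0.67983, 1−cosθ=0.26663; R = I + sinθ·[k]× + (1−cosθ)·[k]×²:
    [+0.73442 +0.64018 -0.22536]
    [-0.62830 +0.76688 +0.13093]
    [+0.25664 +0.04544 +0.96544]
t = (0.2883, 0.2364, 1.3556) m
M0: Pc = R·M0+t = (+0.27709, +0.40243, +1.33047); u = 697.5·(+0.27709)/1.33047 + 323.3 = 468.5625, v = 420.4·(+0.40243)/1.33047 + 252.0 = 379.1582
M1: Pc = R·M1+t = (+0.45188, +0.25289, +1.39155); u = 697.5·(+0.45188)/1.39155 + 323.3 = 549.7997, v = 420.4·(+0.25289)/1.39155 + 252.0 = 328.4009
M2: Pc = R·M2+t = (+0.29951, +0.07037, +1.38073); u = 697.5·(+0.29951)/1.38073 + 323.3 = 474.6048, v = 420.4·(+0.07037)/1.38073 + 252.0 = 273.4273
M3: Pc = R·M3+t = (+0.12472, +0.21991, +1.31965); u = 697.5·(+0.12472)/1.31965 + 323.3 = 389.2215, v = 420.4·(+0.21991)/1.31965 + 252.0 = 322.0561

c0=(468.56, 379.16) c1=(549.80, 328.40) c2=(474.60, 273.43) c3=(389.22, 322.06)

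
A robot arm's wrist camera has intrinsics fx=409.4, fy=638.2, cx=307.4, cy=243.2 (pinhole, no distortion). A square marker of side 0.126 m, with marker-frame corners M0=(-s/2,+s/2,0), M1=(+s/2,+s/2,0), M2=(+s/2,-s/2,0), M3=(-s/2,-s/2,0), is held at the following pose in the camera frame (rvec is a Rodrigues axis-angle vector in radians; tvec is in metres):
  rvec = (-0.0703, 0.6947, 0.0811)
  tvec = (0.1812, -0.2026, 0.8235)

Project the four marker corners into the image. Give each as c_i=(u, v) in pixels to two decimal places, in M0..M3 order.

Intrinsics K: fx=409.4, fy=638.2, cx=307.4, cy=243.2
Marker side s = 0.126 m; corners in marker frame (Z=0):
  M0 = (-0.0630, +0.0630, 0)
  M1 = (+0.0630, +0.0630, 0)
  M2 = (+0.0630, -0.0630, 0)
  M3 = (-0.0630, -0.0630, 0)
rvec = (-0.0703, 0.6947, 0.0811), |rvec| = θ = 0.70294 rad = 40.276°
Rodrigues: sinθ=0.64647, 1−cosθ=0.23706; R = I + sinθ·[k]× + (1−cosθ)·[k]×²:
    [+0.76531 -0.09801 +0.63615]
    [+0.05115 +0.99447 +0.09168]
    [-0.64162 -0.03762 +0.76610]
t = (0.1812, -0.2026, 0.8235) m
M0: Pc = R·M0+t = (+0.12681, -0.14317, +0.86155); u = 409.4·(+0.12681)/0.86155 + 307.4 = 367.6589, v = 638.2·(-0.14317)/0.86155 + 243.2 = 137.1453
M1: Pc = R·M1+t = (+0.22324, -0.13673, +0.78071); u = 409.4·(+0.22324)/0.78071 + 307.4 = 424.4661, v = 638.2·(-0.13673)/0.78071 + 243.2 = 131.4320
M2: Pc = R·M2+t = (+0.23559, -0.26203, +0.78545); u = 409.4·(+0.23559)/0.78545 + 307.4 = 430.1967, v = 638.2·(-0.26203)/0.78545 + 243.2 = 30.2936
M3: Pc = R·M3+t = (+0.13916, -0.26847, +0.86629); u = 409.4·(+0.13916)/0.86629 + 307.4 = 373.1655, v = 638.2·(-0.26847)/0.86629 + 243.2 = 45.4140

c0=(367.66, 137.15) c1=(424.47, 131.43) c2=(430.20, 30.29) c3=(373.17, 45.41)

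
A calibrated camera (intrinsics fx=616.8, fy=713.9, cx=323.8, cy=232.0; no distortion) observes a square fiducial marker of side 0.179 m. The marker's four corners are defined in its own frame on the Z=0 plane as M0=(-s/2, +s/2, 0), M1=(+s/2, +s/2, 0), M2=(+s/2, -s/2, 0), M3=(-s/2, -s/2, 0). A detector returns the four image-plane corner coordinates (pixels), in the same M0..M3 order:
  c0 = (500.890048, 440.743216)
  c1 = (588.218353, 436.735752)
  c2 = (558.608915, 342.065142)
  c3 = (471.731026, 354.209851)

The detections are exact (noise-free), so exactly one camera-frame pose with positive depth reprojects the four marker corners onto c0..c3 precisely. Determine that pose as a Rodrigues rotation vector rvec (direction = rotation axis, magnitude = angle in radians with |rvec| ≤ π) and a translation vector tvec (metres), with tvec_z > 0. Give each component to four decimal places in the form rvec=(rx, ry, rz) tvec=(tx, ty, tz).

rvec=(0.2904, 0.6132, -0.3286) tvec=(0.4075, 0.2794, 1.2301)

Intrinsics K: fx=616.8, fy=713.9, cx=323.8, cy=232.0
Marker side s = 0.179 m; corners in marker frame (Z=0):
  M0 = (-0.0895, +0.0895, 0)
  M1 = (+0.0895, +0.0895, 0)
  M2 = (+0.0895, -0.0895, 0)
  M3 = (-0.0895, -0.0895, 0)
Detected image corners:
  c0 = (500.890048, 440.743216) px
  c1 = (588.218353, 436.735752) px
  c2 = (558.608915, 342.065142) px
  c3 = (471.731026, 354.209851) px
Planar DLT: solve 8×8 A·h = b for H (H[2,2]=1):
  H  [+227.20353 +236.31135 +528.13288]
  H  [-237.46866 +558.77753 +394.16797]
  H  [-0.48960 +0.13628 +1.00000]
B = K⁻¹H; ‖b₁‖=0.812973, ‖b₂‖=0.812973; λ = 2/(‖b₁‖+‖b₂‖) = 1.230052, sign → tz>0 ⇒ λ=+1.230052
r₁ = λ·B[:,0] = (+0.76925,-0.21345,-0.60224); r₂ = λ·B[:,1] = (+0.38326,+0.90830,+0.16763)
r₃ = r₁×r₂ = (+0.51123,-0.35976,+0.78052); SVD([r₁ r₂ r₃]) → R = UVᵀ:
  R  [+0.76925 +0.38326 +0.51123]
  R  [-0.21345 +0.90830 -0.35976]
  R  [-0.60224 +0.16763 +0.78052]
t = (+0.40749, +0.27942, +1.23005) m
tr R = 2.458075; θ = arccos((tr R − 1)/2) = 0.753881 rad = 43.194°
axis k = ((R−Rᵀ)₃₂, (R−Rᵀ)₁₃, (R−Rᵀ)₂₁) / (2 sinθ) = (+0.385255, +0.813374, -0.435891)
rvec = θ·k = (+0.290437, +0.613188, -0.328610)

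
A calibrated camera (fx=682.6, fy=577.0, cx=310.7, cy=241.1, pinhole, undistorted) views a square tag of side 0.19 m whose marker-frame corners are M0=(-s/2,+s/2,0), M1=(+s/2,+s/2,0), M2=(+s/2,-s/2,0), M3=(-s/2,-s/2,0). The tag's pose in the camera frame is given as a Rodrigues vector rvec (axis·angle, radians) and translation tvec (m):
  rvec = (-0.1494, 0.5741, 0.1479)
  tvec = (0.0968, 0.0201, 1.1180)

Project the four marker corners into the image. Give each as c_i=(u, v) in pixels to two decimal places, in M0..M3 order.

c0=(311.19, 292.71) c1=(413.11, 307.91) c2=(433.08, 206.96) c3=(331.02, 200.94)

Intrinsics K: fx=682.6, fy=577.0, cx=310.7, cy=241.1
Marker side s = 0.19 m; corners in marker frame (Z=0):
  M0 = (-0.0950, +0.0950, 0)
  M1 = (+0.0950, +0.0950, 0)
  M2 = (+0.0950, -0.0950, 0)
  M3 = (-0.0950, -0.0950, 0)
rvec = (-0.1494, 0.5741, 0.1479), |rvec| = θ = 0.61138 rad = 35.029°
Rodrigues: sinθ=0.57400, 1−cosθ=0.18114; R = I + sinθ·[k]× + (1−cosθ)·[k]×²:
    [+0.82967 -0.18042 +0.52829]
    [+0.09729 +0.97858 +0.18141]
    [-0.54971 -0.09912 +0.82946]
t = (0.0968, 0.0201, 1.1180) m
M0: Pc = R·M0+t = (+0.00084, +0.10382, +1.16081); u = 682.6·(+0.00084)/1.16081 + 310.7 = 311.1945, v = 577.0·(+0.10382)/1.16081 + 241.1 = 292.7070
M1: Pc = R·M1+t = (+0.15848, +0.12231, +1.05636); u = 682.6·(+0.15848)/1.05636 + 310.7 = 413.1059, v = 577.0·(+0.12231)/1.05636 + 241.1 = 307.9064
M2: Pc = R·M2+t = (+0.19276, -0.06362, +1.07519); u = 682.6·(+0.19276)/1.07519 + 310.7 = 433.0755, v = 577.0·(-0.06362)/1.07519 + 241.1 = 206.9571
M3: Pc = R·M3+t = (+0.03512, -0.08211, +1.17964); u = 682.6·(+0.03512)/1.17964 + 310.7 = 331.0229, v = 577.0·(-0.08211)/1.17964 + 241.1 = 200.9383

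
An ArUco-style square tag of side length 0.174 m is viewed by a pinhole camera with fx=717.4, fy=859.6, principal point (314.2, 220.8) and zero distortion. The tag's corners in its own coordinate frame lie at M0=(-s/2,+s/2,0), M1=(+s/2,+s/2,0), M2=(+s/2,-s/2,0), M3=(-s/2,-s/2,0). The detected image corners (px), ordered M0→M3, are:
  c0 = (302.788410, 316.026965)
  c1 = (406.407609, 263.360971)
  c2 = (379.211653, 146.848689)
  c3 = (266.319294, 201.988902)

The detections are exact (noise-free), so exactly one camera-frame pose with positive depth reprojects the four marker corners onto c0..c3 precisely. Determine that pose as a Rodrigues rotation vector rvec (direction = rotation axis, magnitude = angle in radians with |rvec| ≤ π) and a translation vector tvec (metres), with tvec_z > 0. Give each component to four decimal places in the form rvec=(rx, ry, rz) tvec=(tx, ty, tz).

rvec=(0.4904, -0.1971, -0.3568) tvec=(0.0377, 0.0165, 1.0584)

Intrinsics K: fx=717.4, fy=859.6, cx=314.2, cy=220.8
Marker side s = 0.174 m; corners in marker frame (Z=0):
  M0 = (-0.0870, +0.0870, 0)
  M1 = (+0.0870, +0.0870, 0)
  M2 = (+0.0870, -0.0870, 0)
  M3 = (-0.0870, -0.0870, 0)
Detected image corners:
  c0 = (302.788410, 316.026965) px
  c1 = (406.407609, 263.360971) px
  c2 = (379.211653, 146.848689) px
  c3 = (266.319294, 201.988902) px
Planar DLT: solve 8×8 A·h = b for H (H[2,2]=1):
  H  [+652.89502 +340.10546 +339.76752]
  H  [-287.70330 +770.39035 +234.16624]
  H  [+0.09393 +0.46468 +1.00000]
B = K⁻¹H; ‖b₁‖=0.944798, ‖b₂‖=0.944798; λ = 2/(‖b₁‖+‖b₂‖) = 1.058427, sign → tz>0 ⇒ λ=+1.058427
r₁ = λ·B[:,0] = (+0.91972,-0.37979,+0.09942); r₂ = λ·B[:,1] = (+0.28637,+0.82225,+0.49183)
r₃ = r₁×r₂ = (-0.26854,-0.42387,+0.86500); SVD([r₁ r₂ r₃]) → R = UVᵀ:
  R  [+0.91972 +0.28637 -0.26854]
  R  [-0.37979 +0.82225 -0.42387]
  R  [+0.09942 +0.49183 +0.86500]
t = (+0.03772, +0.01646, +1.05843) m
tr R = 2.606965; θ = arccos((tr R − 1)/2) = 0.637674 rad = 36.536°
axis k = ((R−Rᵀ)₃₂, (R−Rᵀ)₁₃, (R−Rᵀ)₂₁) / (2 sinθ) = (+0.769069, -0.309036, -0.559491)
rvec = θ·k = (+0.490415, -0.197064, -0.356773)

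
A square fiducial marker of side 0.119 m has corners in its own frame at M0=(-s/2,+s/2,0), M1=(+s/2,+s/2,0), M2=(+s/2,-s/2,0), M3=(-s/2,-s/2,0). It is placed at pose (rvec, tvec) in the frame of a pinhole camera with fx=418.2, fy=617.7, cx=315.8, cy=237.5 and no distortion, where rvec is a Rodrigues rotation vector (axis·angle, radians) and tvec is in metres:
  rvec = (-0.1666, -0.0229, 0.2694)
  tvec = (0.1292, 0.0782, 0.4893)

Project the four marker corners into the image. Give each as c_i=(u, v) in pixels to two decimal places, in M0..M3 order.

c0=(364.84, 390.67) c1=(464.88, 431.57) c2=(485.17, 283.94) c3=(389.10, 244.66)

Intrinsics K: fx=418.2, fy=617.7, cx=315.8, cy=237.5
Marker side s = 0.119 m; corners in marker frame (Z=0):
  M0 = (-0.0595, +0.0595, 0)
  M1 = (+0.0595, +0.0595, 0)
  M2 = (+0.0595, -0.0595, 0)
  M3 = (-0.0595, -0.0595, 0)
rvec = (-0.1666, -0.0229, 0.2694), |rvec| = θ = 0.31758 rad = 18.196°
Rodrigues: sinθ=0.31227, 1−cosθ=0.05001; R = I + sinθ·[k]× + (1−cosθ)·[k]×²:
    [+0.96376 -0.26300 -0.04477]
    [+0.26679 +0.95025 +0.16075]
    [+0.00026 -0.16687 +0.98598]
t = (0.1292, 0.0782, 0.4893) m
M0: Pc = R·M0+t = (+0.05621, +0.11887, +0.47936); u = 418.2·(+0.05621)/0.47936 + 315.8 = 364.8370, v = 617.7·(+0.11887)/0.47936 + 237.5 = 390.6719
M1: Pc = R·M1+t = (+0.17089, +0.15061, +0.47939); u = 418.2·(+0.17089)/0.47939 + 315.8 = 464.8826, v = 617.7·(+0.15061)/0.47939 + 237.5 = 431.5692
M2: Pc = R·M2+t = (+0.20219, +0.03753, +0.49924); u = 418.2·(+0.20219)/0.49924 + 315.8 = 485.1694, v = 617.7·(+0.03753)/0.49924 + 237.5 = 283.9392
M3: Pc = R·M3+t = (+0.08751, +0.00579, +0.49921); u = 418.2·(+0.08751)/0.49921 + 315.8 = 389.1047, v = 617.7·(+0.00579)/0.49921 + 237.5 = 244.6594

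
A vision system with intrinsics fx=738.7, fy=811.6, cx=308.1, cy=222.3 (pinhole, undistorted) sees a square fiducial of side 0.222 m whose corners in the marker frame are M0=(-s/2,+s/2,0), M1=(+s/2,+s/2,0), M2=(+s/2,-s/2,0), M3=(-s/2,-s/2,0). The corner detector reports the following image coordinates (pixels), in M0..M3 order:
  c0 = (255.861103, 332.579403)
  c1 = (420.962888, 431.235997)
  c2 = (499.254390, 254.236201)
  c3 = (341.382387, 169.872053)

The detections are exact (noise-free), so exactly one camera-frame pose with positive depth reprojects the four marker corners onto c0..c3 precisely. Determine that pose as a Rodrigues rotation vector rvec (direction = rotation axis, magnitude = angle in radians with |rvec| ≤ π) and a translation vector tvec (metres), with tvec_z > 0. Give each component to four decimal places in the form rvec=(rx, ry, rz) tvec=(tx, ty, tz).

Intrinsics K: fx=738.7, fy=811.6, cx=308.1, cy=222.3
Marker side s = 0.222 m; corners in marker frame (Z=0):
  M0 = (-0.1110, +0.1110, 0)
  M1 = (+0.1110, +0.1110, 0)
  M2 = (+0.1110, -0.1110, 0)
  M3 = (-0.1110, -0.1110, 0)
Detected image corners:
  c0 = (255.861103, 332.579403) px
  c1 = (420.962888, 431.235997) px
  c2 = (499.254390, 254.236201) px
  c3 = (341.382387, 169.872053) px
Planar DLT: solve 8×8 A·h = b for H (H[2,2]=1):
  H  [+646.29879 -486.69739 +378.86830]
  H  [+348.03777 +672.46914 +292.98596]
  H  [-0.21236 -0.30937 +1.00000]
B = K⁻¹H; ‖b₁‖=1.100255, ‖b₂‖=1.100255; λ = 2/(‖b₁‖+‖b₂‖) = 0.908881, sign → tz>0 ⇒ λ=+0.908881
r₁ = λ·B[:,0] = (+0.87569,+0.44262,-0.19301); r₂ = λ·B[:,1] = (-0.48154,+0.83009,-0.28118)
r₃ = r₁×r₂ = (+0.03575,+0.33917,+0.94004); SVD([r₁ r₂ r₃]) → R = UVᵀ:
  R  [+0.87569 -0.48154 +0.03575]
  R  [+0.44262 +0.83009 +0.33917]
  R  [-0.19301 -0.28118 +0.94004]
t = (+0.08707, +0.07916, +0.90888) m
tr R = 2.645827; θ = arccos((tr R − 1)/2) = 0.604276 rad = 34.622°
axis k = ((R−Rᵀ)₃₂, (R−Rᵀ)₁₃, (R−Rᵀ)₂₁) / (2 sinθ) = (-0.545928, +0.201315, +0.813286)
rvec = θ·k = (-0.329891, +0.121650, +0.491450)

rvec=(-0.3299, 0.1217, 0.4914) tvec=(0.0871, 0.0792, 0.9089)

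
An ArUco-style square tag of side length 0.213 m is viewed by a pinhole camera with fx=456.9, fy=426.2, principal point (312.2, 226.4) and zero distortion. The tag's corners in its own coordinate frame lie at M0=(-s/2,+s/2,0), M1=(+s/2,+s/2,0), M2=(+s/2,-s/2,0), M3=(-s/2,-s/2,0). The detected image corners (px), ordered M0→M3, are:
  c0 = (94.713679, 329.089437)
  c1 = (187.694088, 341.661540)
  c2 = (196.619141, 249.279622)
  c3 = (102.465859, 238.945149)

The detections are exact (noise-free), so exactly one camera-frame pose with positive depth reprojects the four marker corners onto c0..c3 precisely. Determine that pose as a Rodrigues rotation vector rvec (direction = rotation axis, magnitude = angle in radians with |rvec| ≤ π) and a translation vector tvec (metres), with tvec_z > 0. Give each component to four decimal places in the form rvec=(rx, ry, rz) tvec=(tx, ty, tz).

Intrinsics K: fx=456.9, fy=426.2, cx=312.2, cy=226.4
Marker side s = 0.213 m; corners in marker frame (Z=0):
  M0 = (-0.1065, +0.1065, 0)
  M1 = (+0.1065, +0.1065, 0)
  M2 = (+0.1065, -0.1065, 0)
  M3 = (-0.1065, -0.1065, 0)
Detected image corners:
  c0 = (94.713679, 329.089437) px
  c1 = (187.694088, 341.661540) px
  c2 = (196.619141, 249.279622) px
  c3 = (102.465859, 238.945149) px
Planar DLT: solve 8×8 A·h = b for H (H[2,2]=1):
  H  [+421.65625 -32.12709 +144.74828]
  H  [+18.69837 +442.32098 +289.90359]
  H  [-0.12114 +0.04805 +1.00000]
B = K⁻¹H; ‖b₁‖=1.018674, ‖b₂‖=1.018674; λ = 2/(‖b₁‖+‖b₂‖) = 0.981668, sign → tz>0 ⇒ λ=+0.981668
r₁ = λ·B[:,0] = (+0.98720,+0.10624,-0.11892); r₂ = λ·B[:,1] = (-0.10126,+0.99374,+0.04717)
r₃ = r₁×r₂ = (+0.12319,-0.03453,+0.99178); SVD([r₁ r₂ r₃]) → R = UVᵀ:
  R  [+0.98720 -0.10126 +0.12319]
  R  [+0.10624 +0.99374 -0.03453]
  R  [-0.11892 +0.04717 +0.99178]
t = (-0.35978, +0.14627, +0.98167) m
tr R = 2.972727; θ = arccos((tr R − 1)/2) = 0.165333 rad = 9.473°
axis k = ((R−Rᵀ)₃₂, (R−Rᵀ)₁₃, (R−Rᵀ)₂₁) / (2 sinθ) = (+0.248211, +0.735529, +0.630388)
rvec = θ·k = (+0.041037, +0.121607, +0.104224)

rvec=(0.0410, 0.1216, 0.1042) tvec=(-0.3598, 0.1463, 0.9817)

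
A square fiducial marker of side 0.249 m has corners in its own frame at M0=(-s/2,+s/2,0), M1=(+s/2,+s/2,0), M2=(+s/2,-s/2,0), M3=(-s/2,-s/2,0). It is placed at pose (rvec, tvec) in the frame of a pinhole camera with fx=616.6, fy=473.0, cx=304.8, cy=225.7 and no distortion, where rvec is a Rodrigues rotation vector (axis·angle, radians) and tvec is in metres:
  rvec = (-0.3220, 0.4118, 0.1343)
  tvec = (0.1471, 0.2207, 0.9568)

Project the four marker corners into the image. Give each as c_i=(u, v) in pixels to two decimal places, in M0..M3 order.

c0=(311.15, 386.02) c1=(472.12, 413.52) c2=(491.18, 281.78) c3=(339.07, 269.11)

Intrinsics K: fx=616.6, fy=473.0, cx=304.8, cy=225.7
Marker side s = 0.249 m; corners in marker frame (Z=0):
  M0 = (-0.1245, +0.1245, 0)
  M1 = (+0.1245, +0.1245, 0)
  M2 = (+0.1245, -0.1245, 0)
  M3 = (-0.1245, -0.1245, 0)
rvec = (-0.3220, 0.4118, 0.1343), |rvec| = θ = 0.53972 rad = 30.924°
Rodrigues: sinθ=0.51390, 1−cosθ=0.14215; R = I + sinθ·[k]× + (1−cosθ)·[k]×²:
    [+0.90845 -0.19258 +0.37099]
    [+0.06317 +0.94060 +0.33358]
    [-0.41320 -0.27961 +0.86665]
t = (0.1471, 0.2207, 0.9568) m
M0: Pc = R·M0+t = (+0.01002, +0.32994, +0.97343); u = 616.6·(+0.01002)/0.97343 + 304.8 = 311.1483, v = 473.0·(+0.32994)/0.97343 + 225.7 = 386.0213
M1: Pc = R·M1+t = (+0.23623, +0.34567, +0.87055); u = 616.6·(+0.23623)/0.87055 + 304.8 = 472.1164, v = 473.0·(+0.34567)/0.87055 + 225.7 = 413.5151
M2: Pc = R·M2+t = (+0.28418, +0.11146, +0.94017); u = 616.6·(+0.28418)/0.94017 + 304.8 = 491.1754, v = 473.0·(+0.11146)/0.94017 + 225.7 = 281.7754
M3: Pc = R·M3+t = (+0.05797, +0.09573, +1.04305); u = 616.6·(+0.05797)/1.04305 + 304.8 = 339.0716, v = 473.0·(+0.09573)/1.04305 + 225.7 = 269.1115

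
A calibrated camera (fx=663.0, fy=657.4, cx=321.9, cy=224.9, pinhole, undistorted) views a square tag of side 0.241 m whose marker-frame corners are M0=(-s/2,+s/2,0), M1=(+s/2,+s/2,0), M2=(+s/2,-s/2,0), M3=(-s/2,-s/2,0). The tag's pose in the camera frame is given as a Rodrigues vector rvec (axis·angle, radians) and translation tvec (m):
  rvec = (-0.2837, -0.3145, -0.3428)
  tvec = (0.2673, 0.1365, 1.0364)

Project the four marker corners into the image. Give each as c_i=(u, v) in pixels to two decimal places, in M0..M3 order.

c0=(461.60, 414.57) c1=(586.36, 356.95) c2=(520.34, 221.08) c3=(396.58, 264.63)

Intrinsics K: fx=663.0, fy=657.4, cx=321.9, cy=224.9
Marker side s = 0.241 m; corners in marker frame (Z=0):
  M0 = (-0.1205, +0.1205, 0)
  M1 = (+0.1205, +0.1205, 0)
  M2 = (+0.1205, -0.1205, 0)
  M3 = (-0.1205, -0.1205, 0)
rvec = (-0.2837, -0.3145, -0.3428), |rvec| = θ = 0.54489 rad = 31.220°
Rodrigues: sinθ=0.51833, 1−cosθ=0.14482; R = I + sinθ·[k]× + (1−cosθ)·[k]×²:
    [+0.89444 +0.36961 -0.25173]
    [-0.28257 +0.90343 +0.32245]
    [+0.34660 -0.21728 +0.91250]
t = (0.2673, 0.1365, 1.0364) m
M0: Pc = R·M0+t = (+0.20406, +0.27941, +0.96845); u = 663.0·(+0.20406)/0.96845 + 321.9 = 461.5973, v = 657.4·(+0.27941)/0.96845 + 224.9 = 414.5694
M1: Pc = R·M1+t = (+0.41962, +0.21131, +1.05198); u = 663.0·(+0.41962)/1.05198 + 321.9 = 586.3591, v = 657.4·(+0.21131)/1.05198 + 224.9 = 356.9530
M2: Pc = R·M2+t = (+0.33054, -0.00641, +1.10435); u = 663.0·(+0.33054)/1.10435 + 321.9 = 520.3426, v = 657.4·(-0.00641)/1.10435 + 224.9 = 221.0828
M3: Pc = R·M3+t = (+0.11498, +0.06169, +1.02082); u = 663.0·(+0.11498)/1.02082 + 321.9 = 396.5788, v = 657.4·(+0.06169)/1.02082 + 224.9 = 264.6257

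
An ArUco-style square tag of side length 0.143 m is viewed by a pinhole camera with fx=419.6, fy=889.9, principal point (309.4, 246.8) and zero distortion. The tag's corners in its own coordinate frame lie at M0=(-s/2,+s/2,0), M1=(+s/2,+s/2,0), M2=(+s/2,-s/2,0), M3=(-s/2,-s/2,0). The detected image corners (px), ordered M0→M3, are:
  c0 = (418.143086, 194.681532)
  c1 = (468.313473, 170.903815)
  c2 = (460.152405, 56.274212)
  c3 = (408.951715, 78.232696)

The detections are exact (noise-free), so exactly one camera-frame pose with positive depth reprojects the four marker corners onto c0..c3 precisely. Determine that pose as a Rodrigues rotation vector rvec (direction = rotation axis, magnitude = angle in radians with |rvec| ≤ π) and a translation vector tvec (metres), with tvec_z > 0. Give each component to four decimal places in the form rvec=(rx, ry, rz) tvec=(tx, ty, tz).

Intrinsics K: fx=419.6, fy=889.9, cx=309.4, cy=246.8
Marker side s = 0.143 m; corners in marker frame (Z=0):
  M0 = (-0.0715, +0.0715, 0)
  M1 = (+0.0715, +0.0715, 0)
  M2 = (+0.0715, -0.0715, 0)
  M3 = (-0.0715, -0.0715, 0)
Detected image corners:
  c0 = (418.143086, 194.681532) px
  c1 = (468.313473, 170.903815) px
  c2 = (460.152405, 56.274212) px
  c3 = (408.951715, 78.232696) px
Planar DLT: solve 8×8 A·h = b for H (H[2,2]=1):
  H  [+413.09922 +112.98072 +439.16945]
  H  [-143.25374 +822.81608 +125.40636]
  H  [+0.13371 +0.11926 +1.00000]
B = K⁻¹H; ‖b₁‖=0.917576, ‖b₂‖=0.917576; λ = 2/(‖b₁‖+‖b₂‖) = 1.089828, sign → tz>0 ⇒ λ=+1.089828
r₁ = λ·B[:,0] = (+0.96549,-0.21585,+0.14572); r₂ = λ·B[:,1] = (+0.19761,+0.97163,+0.12997)
r₃ = r₁×r₂ = (-0.16965,-0.09669,+0.98075); SVD([r₁ r₂ r₃]) → R = UVᵀ:
  R  [+0.96549 +0.19761 -0.16965]
  R  [-0.21585 +0.97163 -0.09669]
  R  [+0.14572 +0.12997 +0.98075]
t = (+0.33705, -0.14867, +1.08983) m
tr R = 2.917868; θ = arccos((tr R − 1)/2) = 0.287577 rad = 16.477°
axis k = ((R−Rᵀ)₃₂, (R−Rᵀ)₁₃, (R−Rᵀ)₂₁) / (2 sinθ) = (+0.399580, -0.555954, -0.728870)
rvec = θ·k = (+0.114910, -0.159880, -0.209607)

rvec=(0.1149, -0.1599, -0.2096) tvec=(0.3371, -0.1487, 1.0898)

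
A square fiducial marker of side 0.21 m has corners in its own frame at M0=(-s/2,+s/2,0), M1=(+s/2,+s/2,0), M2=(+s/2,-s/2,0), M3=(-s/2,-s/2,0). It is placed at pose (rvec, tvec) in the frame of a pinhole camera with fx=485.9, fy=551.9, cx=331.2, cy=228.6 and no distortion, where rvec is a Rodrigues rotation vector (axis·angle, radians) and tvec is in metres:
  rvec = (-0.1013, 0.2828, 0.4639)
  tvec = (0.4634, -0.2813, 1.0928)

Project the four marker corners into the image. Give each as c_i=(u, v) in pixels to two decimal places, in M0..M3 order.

Intrinsics K: fx=485.9, fy=551.9, cx=331.2, cy=228.6
Marker side s = 0.21 m; corners in marker frame (Z=0):
  M0 = (-0.1050, +0.1050, 0)
  M1 = (+0.1050, +0.1050, 0)
  M2 = (+0.1050, -0.1050, 0)
  M3 = (-0.1050, -0.1050, 0)
rvec = (-0.1013, 0.2828, 0.4639), |rvec| = θ = 0.55267 rad = 31.665°
Rodrigues: sinθ=0.52496, 1−cosθ=0.14887; R = I + sinθ·[k]× + (1−cosθ)·[k]×²:
    [+0.85613 -0.45461 +0.24572]
    [+0.42668 +0.89011 +0.16016]
    [-0.29153 -0.03228 +0.95602]
t = (0.4634, -0.2813, 1.0928) m
M0: Pc = R·M0+t = (+0.32577, -0.23264, +1.12002); u = 485.9·(+0.32577)/1.12002 + 331.2 = 472.5304, v = 551.9·(-0.23264)/1.12002 + 228.6 = 113.9646
M1: Pc = R·M1+t = (+0.50556, -0.14304, +1.05880); u = 485.9·(+0.50556)/1.05880 + 331.2 = 563.2093, v = 551.9·(-0.14304)/1.05880 + 228.6 = 154.0418
M2: Pc = R·M2+t = (+0.60103, -0.32996, +1.06558); u = 485.9·(+0.60103)/1.06558 + 331.2 = 605.2661, v = 551.9·(-0.32996)/1.06558 + 228.6 = 57.7024
M3: Pc = R·M3+t = (+0.42124, -0.41956, +1.12680); u = 485.9·(+0.42124)/1.12680 + 331.2 = 512.8477, v = 551.9·(-0.41956)/1.12680 + 228.6 = 23.1006

c0=(472.53, 113.96) c1=(563.21, 154.04) c2=(605.27, 57.70) c3=(512.85, 23.10)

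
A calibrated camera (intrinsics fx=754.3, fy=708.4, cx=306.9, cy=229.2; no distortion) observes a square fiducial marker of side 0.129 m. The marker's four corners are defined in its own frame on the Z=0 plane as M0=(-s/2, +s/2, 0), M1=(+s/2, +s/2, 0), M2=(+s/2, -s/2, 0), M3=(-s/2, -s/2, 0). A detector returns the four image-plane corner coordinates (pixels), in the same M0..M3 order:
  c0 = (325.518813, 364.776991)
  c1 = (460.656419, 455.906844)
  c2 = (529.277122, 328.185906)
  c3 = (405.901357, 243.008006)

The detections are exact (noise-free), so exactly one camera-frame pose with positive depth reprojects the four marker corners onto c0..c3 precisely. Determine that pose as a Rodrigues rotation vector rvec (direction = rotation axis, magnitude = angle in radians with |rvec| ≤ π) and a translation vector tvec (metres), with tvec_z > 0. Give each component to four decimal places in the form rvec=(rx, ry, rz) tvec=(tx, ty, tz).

Intrinsics K: fx=754.3, fy=708.4, cx=306.9, cy=229.2
Marker side s = 0.129 m; corners in marker frame (Z=0):
  M0 = (-0.0645, +0.0645, 0)
  M1 = (+0.0645, +0.0645, 0)
  M2 = (+0.0645, -0.0645, 0)
  M3 = (-0.0645, -0.0645, 0)
Detected image corners:
  c0 = (325.518813, 364.776991) px
  c1 = (460.656419, 455.906844) px
  c2 = (529.277122, 328.185906) px
  c3 = (405.901357, 243.008006) px
Planar DLT: solve 8×8 A·h = b for H (H[2,2]=1):
  H  [+1039.39949 -858.15332 +432.28767]
  H  [+714.19335 +740.02492 +345.60335]
  H  [+0.09139 -0.65272 +1.00000]
B = K⁻¹H; ‖b₁‖=1.662445, ‖b₂‖=1.662445; λ = 2/(‖b₁‖+‖b₂‖) = 0.601524, sign → tz>0 ⇒ λ=+0.601524
r₁ = λ·B[:,0] = (+0.80651,+0.58866,+0.05497); r₂ = λ·B[:,1] = (-0.52460,+0.75541,-0.39263)
r₃ = r₁×r₂ = (-0.27265,+0.28782,+0.91805); SVD([r₁ r₂ r₃]) → R = UVᵀ:
  R  [+0.80651 -0.52460 -0.27265]
  R  [+0.58866 +0.75541 +0.28782]
  R  [+0.05497 -0.39263 +0.91805]
t = (+0.09999, +0.09884, +0.60152) m
tr R = 2.479976; θ = arccos((tr R − 1)/2) = 0.737744 rad = 42.270°
axis k = ((R−Rᵀ)₃₂, (R−Rᵀ)₁₃, (R−Rᵀ)₂₁) / (2 sinθ) = (-0.505816, -0.243542, +0.827549)
rvec = θ·k = (-0.373163, -0.179672, +0.610519)

rvec=(-0.3732, -0.1797, 0.6105) tvec=(0.1000, 0.0988, 0.6015)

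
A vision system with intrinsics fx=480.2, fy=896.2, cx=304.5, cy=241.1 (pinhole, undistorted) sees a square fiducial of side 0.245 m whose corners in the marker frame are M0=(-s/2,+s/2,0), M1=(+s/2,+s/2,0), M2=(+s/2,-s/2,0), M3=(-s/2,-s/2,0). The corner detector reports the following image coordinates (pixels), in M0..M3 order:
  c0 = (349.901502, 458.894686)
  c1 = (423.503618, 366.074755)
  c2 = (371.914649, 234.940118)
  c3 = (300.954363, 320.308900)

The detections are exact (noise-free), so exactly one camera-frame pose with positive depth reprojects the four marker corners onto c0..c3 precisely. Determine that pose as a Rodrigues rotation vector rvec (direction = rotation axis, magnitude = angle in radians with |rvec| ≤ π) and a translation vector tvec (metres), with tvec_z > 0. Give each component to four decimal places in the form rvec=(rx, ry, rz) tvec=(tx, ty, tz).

rvec=(-0.3127, -0.0322, -0.5766) tvec=(0.1590, 0.1526, 1.3439)

Intrinsics K: fx=480.2, fy=896.2, cx=304.5, cy=241.1
Marker side s = 0.245 m; corners in marker frame (Z=0):
  M0 = (-0.1225, +0.1225, 0)
  M1 = (+0.1225, +0.1225, 0)
  M2 = (+0.1225, -0.1225, 0)
  M3 = (-0.1225, -0.1225, 0)
Detected image corners:
  c0 = (349.901502, 458.894686) px
  c1 = (423.503618, 366.074755) px
  c2 = (371.914649, 234.940118) px
  c3 = (300.954363, 320.308900) px
Planar DLT: solve 8×8 A·h = b for H (H[2,2]=1):
  H  [+326.34006 +129.41985 +361.30808]
  H  [-333.24317 +477.93708 +342.84791]
  H  [+0.08699 -0.20968 +1.00000]
B = K⁻¹H; ‖b₁‖=0.744108, ‖b₂‖=0.744108; λ = 2/(‖b₁‖+‖b₂‖) = 1.343890, sign → tz>0 ⇒ λ=+1.343890
r₁ = λ·B[:,0] = (+0.83917,-0.53116,+0.11691); r₂ = λ·B[:,1] = (+0.54088,+0.79249,-0.28179)
r₃ = r₁×r₂ = (+0.05703,+0.29970,+0.95233); SVD([r₁ r₂ r₃]) → R = UVᵀ:
  R  [+0.83917 +0.54088 +0.05703]
  R  [-0.53116 +0.79249 +0.29970]
  R  [+0.11691 -0.28179 +0.95233]
t = (+0.15898, +0.15258, +1.34389) m
tr R = 2.583988; θ = arccos((tr R − 1)/2) = 0.656728 rad = 37.628°
axis k = ((R−Rᵀ)₃₂, (R−Rᵀ)₁₃, (R−Rᵀ)₂₁) / (2 sinθ) = (-0.476212, -0.049040, -0.877962)
rvec = θ·k = (-0.312742, -0.032206, -0.576582)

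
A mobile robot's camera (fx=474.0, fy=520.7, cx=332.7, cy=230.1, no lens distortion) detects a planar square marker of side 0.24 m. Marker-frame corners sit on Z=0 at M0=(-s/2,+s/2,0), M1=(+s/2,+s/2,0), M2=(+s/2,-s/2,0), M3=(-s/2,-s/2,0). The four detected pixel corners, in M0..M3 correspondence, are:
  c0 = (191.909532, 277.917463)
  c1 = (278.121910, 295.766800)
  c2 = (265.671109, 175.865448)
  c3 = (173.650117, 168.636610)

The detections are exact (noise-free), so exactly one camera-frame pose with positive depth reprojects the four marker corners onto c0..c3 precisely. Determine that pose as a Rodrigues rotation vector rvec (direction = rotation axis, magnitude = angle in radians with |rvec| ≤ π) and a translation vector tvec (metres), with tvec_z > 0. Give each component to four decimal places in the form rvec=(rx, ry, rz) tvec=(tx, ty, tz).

Intrinsics K: fx=474.0, fy=520.7, cx=332.7, cy=230.1
Marker side s = 0.24 m; corners in marker frame (Z=0):
  M0 = (-0.1200, +0.1200, 0)
  M1 = (+0.1200, +0.1200, 0)
  M2 = (+0.1200, -0.1200, 0)
  M3 = (-0.1200, -0.1200, 0)
Detected image corners:
  c0 = (191.909532, 277.917463) px
  c1 = (278.121910, 295.766800) px
  c2 = (265.671109, 175.865448) px
  c3 = (173.650117, 168.636610) px
Planar DLT: solve 8×8 A·h = b for H (H[2,2]=1):
  H  [+274.45415 +142.94030 +225.38916]
  H  [-44.13983 +555.44366 +231.59709]
  H  [-0.42388 +0.34462 +1.00000]
B = K⁻¹H; ‖b₁‖=0.979039, ‖b₂‖=0.979039; λ = 2/(‖b₁‖+‖b₂‖) = 1.021410, sign → tz>0 ⇒ λ=+1.021410
r₁ = λ·B[:,0] = (+0.89531,+0.10474,-0.43296); r₂ = λ·B[:,1] = (+0.06095,+0.93401,+0.35200)
r₃ = r₁×r₂ = (+0.44126,-0.34154,+0.82985); SVD([r₁ r₂ r₃]) → R = UVᵀ:
  R  [+0.89531 +0.06095 +0.44126]
  R  [+0.10474 +0.93401 -0.34154]
  R  [-0.43296 +0.35200 +0.82985]
t = (-0.23124, +0.00294, +1.02141) m
tr R = 2.659167; θ = arccos((tr R − 1)/2) = 0.592435 rad = 33.944°
axis k = ((R−Rᵀ)₃₂, (R−Rᵀ)₁₃, (R−Rᵀ)₂₁) / (2 sinθ) = (+0.621020, +0.782813, +0.039212)
rvec = θ·k = (+0.367914, +0.463765, +0.023230)

rvec=(0.3679, 0.4638, 0.0232) tvec=(-0.2312, 0.0029, 1.0214)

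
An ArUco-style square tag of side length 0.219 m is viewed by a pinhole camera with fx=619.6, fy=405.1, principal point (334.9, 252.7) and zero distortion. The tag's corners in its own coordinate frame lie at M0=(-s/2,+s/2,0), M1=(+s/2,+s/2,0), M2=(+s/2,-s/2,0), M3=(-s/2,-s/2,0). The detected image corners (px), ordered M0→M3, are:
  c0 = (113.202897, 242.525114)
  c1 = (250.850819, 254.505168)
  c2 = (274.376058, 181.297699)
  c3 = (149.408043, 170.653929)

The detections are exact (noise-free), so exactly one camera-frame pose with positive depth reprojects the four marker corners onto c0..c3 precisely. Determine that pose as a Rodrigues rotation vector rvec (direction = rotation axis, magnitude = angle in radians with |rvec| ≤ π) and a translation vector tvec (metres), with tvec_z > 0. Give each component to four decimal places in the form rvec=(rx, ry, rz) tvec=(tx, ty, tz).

Intrinsics K: fx=619.6, fy=405.1, cx=334.9, cy=252.7
Marker side s = 0.219 m; corners in marker frame (Z=0):
  M0 = (-0.1095, +0.1095, 0)
  M1 = (+0.1095, +0.1095, 0)
  M2 = (+0.1095, -0.1095, 0)
  M3 = (-0.1095, -0.1095, 0)
Detected image corners:
  c0 = (113.202897, 242.525114) px
  c1 = (250.850819, 254.505168) px
  c2 = (274.376058, 181.297699) px
  c3 = (149.408043, 170.653929) px
Planar DLT: solve 8×8 A·h = b for H (H[2,2]=1):
  H  [+595.25052 -223.92964 +197.57935]
  H  [+48.35667 +236.92116 +210.47169]
  H  [-0.01483 -0.44431 +1.00000]
B = K⁻¹H; ‖b₁‖=0.977331, ‖b₂‖=0.977331; λ = 2/(‖b₁‖+‖b₂‖) = 1.023195, sign → tz>0 ⇒ λ=+1.023195
r₁ = λ·B[:,0] = (+0.99119,+0.13160,-0.01517); r₂ = λ·B[:,1] = (-0.12407,+0.88200,-0.45462)
r₃ = r₁×r₂ = (-0.04645,+0.45250,+0.89056); SVD([r₁ r₂ r₃]) → R = UVᵀ:
  R  [+0.99119 -0.12407 -0.04645]
  R  [+0.13160 +0.88200 +0.45250]
  R  [-0.01517 -0.45462 +0.89056]
t = (-0.22677, -0.10666, +1.02320) m
tr R = 2.763745; θ = arccos((tr R − 1)/2) = 0.490978 rad = 28.131°
axis k = ((R−Rᵀ)₃₂, (R−Rᵀ)₁₃, (R−Rᵀ)₂₁) / (2 sinθ) = (-0.961971, -0.033165, +0.271131)
rvec = θ·k = (-0.472306, -0.016283, +0.133119)

rvec=(-0.4723, -0.0163, 0.1331) tvec=(-0.2268, -0.1067, 1.0232)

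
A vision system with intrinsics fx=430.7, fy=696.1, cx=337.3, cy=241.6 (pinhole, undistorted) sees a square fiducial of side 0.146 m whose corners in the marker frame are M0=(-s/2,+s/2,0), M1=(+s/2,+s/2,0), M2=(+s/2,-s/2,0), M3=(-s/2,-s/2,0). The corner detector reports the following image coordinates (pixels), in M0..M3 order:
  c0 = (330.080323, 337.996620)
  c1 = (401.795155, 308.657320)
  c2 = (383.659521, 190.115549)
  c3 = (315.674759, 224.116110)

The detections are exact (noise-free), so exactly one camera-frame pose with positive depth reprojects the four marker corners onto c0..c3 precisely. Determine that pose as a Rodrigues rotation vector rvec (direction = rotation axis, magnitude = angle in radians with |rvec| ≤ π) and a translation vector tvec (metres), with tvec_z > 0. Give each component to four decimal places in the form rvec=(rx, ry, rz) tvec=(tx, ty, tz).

Intrinsics K: fx=430.7, fy=696.1, cx=337.3, cy=241.6
Marker side s = 0.146 m; corners in marker frame (Z=0):
  M0 = (-0.0730, +0.0730, 0)
  M1 = (+0.0730, +0.0730, 0)
  M2 = (+0.0730, -0.0730, 0)
  M3 = (-0.0730, -0.0730, 0)
Detected image corners:
  c0 = (330.080323, 337.996620) px
  c1 = (401.795155, 308.657320) px
  c2 = (383.659521, 190.115549) px
  c3 = (315.674759, 224.116110) px
Planar DLT: solve 8×8 A·h = b for H (H[2,2]=1):
  H  [+352.19178 +9.58585 +356.73635]
  H  [-310.62107 +720.29850 +264.42475]
  H  [-0.35206 -0.28376 +1.00000]
B = K⁻¹H; ‖b₁‖=1.193540, ‖b₂‖=1.193540; λ = 2/(‖b₁‖+‖b₂‖) = 0.837844, sign → tz>0 ⇒ λ=+0.837844
r₁ = λ·B[:,0] = (+0.91612,-0.27149,-0.29497); r₂ = λ·B[:,1] = (+0.20483,+0.94948,-0.23774)
r₃ = r₁×r₂ = (+0.34461,+0.15738,+0.92546); SVD([r₁ r₂ r₃]) → R = UVᵀ:
  R  [+0.91612 +0.20483 +0.34461]
  R  [-0.27149 +0.94948 +0.15738]
  R  [-0.29497 -0.23774 +0.92546]
t = (+0.03781, +0.02747, +0.83784) m
tr R = 2.791067; θ = arccos((tr R − 1)/2) = 0.461168 rad = 26.423°
axis k = ((R−Rᵀ)₃₂, (R−Rᵀ)₁₃, (R−Rᵀ)₂₁) / (2 sinθ) = (-0.443966, +0.718642, -0.535208)
rvec = θ·k = (-0.204743, +0.331415, -0.246821)

rvec=(-0.2047, 0.3314, -0.2468) tvec=(0.0378, 0.0275, 0.8378)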